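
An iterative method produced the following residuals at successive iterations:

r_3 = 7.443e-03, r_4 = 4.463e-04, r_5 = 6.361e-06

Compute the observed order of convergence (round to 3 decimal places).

1.511

p ≈ ln(r_5/r_4) / ln(r_4/r_3)
  = ln(6.361e-06/4.463e-04) / ln(4.463e-04/7.443e-03)
  = ln(0.0142527) / ln(0.0599624)
  = -4.250809 / -2.814038 ≈ 1.510573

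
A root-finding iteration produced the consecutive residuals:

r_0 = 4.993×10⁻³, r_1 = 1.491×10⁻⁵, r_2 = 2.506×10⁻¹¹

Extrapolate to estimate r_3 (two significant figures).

First estimate the order: p ≈ ln(r_2/r_1) / ln(r_1/r_0) = ln(2.506×10⁻¹¹/1.491×10⁻⁵)/ln(1.491×10⁻⁵/4.993×10⁻³) = ln(1.68075e-06)/ln(0.00298618) ≈ 2.2870.
Then r_3 ≈ r_2·(r_2/r_1)^p = 2.506×10⁻¹¹·(1.68075e-06)^2.2870 = 2.506×10⁻¹¹·6.21907e-14 ≈ 1.558e-24.

1.6e-24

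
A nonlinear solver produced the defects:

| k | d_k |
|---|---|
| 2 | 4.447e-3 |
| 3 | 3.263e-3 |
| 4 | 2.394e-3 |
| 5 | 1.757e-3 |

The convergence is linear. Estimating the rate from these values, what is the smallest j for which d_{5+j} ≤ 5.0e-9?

42

Rate ρ ≈ d_5/d_4 = 1.757e-3/2.394e-3 = 0.7339.
After j more steps, d_{5+j} ≈ 1.757e-3·ρ^j; need ρ^j ≤ 5.0e-9/1.757e-3 = 2.84576e-06.
j ≥ ln(2.84576e-06)/ln(0.7339) = -12.7697/-0.30938 = 41.275.
So 42 more iterations are needed.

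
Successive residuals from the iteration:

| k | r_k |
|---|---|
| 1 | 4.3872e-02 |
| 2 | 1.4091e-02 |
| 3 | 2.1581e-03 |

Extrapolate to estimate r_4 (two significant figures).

9.7e-5

First estimate the order: p ≈ ln(r_3/r_2) / ln(r_2/r_1) = ln(2.1581e-03/1.4091e-02)/ln(1.4091e-02/4.3872e-02) = ln(0.153154)/ln(0.321184) ≈ 1.6521.
Then r_4 ≈ r_3·(r_3/r_2)^p = 2.1581e-03·(0.153154)^1.6521 = 2.1581e-03·0.0450558 ≈ 9.723e-05.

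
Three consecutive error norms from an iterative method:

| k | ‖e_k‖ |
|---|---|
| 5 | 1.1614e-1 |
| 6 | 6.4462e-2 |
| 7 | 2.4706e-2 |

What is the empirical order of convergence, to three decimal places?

1.629

p ≈ ln(‖e_7‖/‖e_6‖) / ln(‖e_6‖/‖e_5‖)
  = ln(2.4706e-2/6.4462e-2) / ln(6.4462e-2/1.1614e-1)
  = ln(0.383265) / ln(0.555037)
  = -0.959029 / -0.588721 ≈ 1.629004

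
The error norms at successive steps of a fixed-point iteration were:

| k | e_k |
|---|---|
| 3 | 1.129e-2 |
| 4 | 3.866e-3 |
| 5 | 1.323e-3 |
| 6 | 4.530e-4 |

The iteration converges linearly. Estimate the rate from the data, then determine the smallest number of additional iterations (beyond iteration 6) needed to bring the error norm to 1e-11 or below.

Rate ρ ≈ e_6/e_5 = 4.530e-4/1.323e-3 = 0.3424.
After j more steps, e_{6+j} ≈ 4.530e-4·ρ^j; need ρ^j ≤ 1e-11/4.530e-4 = 2.20751e-08.
j ≥ ln(2.20751e-08)/ln(0.3424) = -17.6288/-1.07178 = 16.448.
So 17 more iterations are needed.

17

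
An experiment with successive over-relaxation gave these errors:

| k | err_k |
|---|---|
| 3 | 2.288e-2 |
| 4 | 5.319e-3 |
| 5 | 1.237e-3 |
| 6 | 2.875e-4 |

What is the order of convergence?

Consecutive ratios: err_6/err_5 = 2.875e-4/1.237e-3 = 0.232417, err_5/err_4 = 1.237e-3/5.319e-3 = 0.232563.
p ≈ ln(0.232417)/ln(0.232563) = -1.4592/-1.4586 ≈ 1.00.
So the convergence is linear (order 1).

1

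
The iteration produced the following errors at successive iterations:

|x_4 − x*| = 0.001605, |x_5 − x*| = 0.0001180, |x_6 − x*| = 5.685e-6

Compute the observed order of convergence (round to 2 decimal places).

p ≈ ln(|x_6 − x*|/|x_5 − x*|) / ln(|x_5 − x*|/|x_4 − x*|)
  = ln(5.685e-6/0.0001180) / ln(0.0001180/0.001605)
  = ln(0.048178) / ln(0.0735202)
  = -3.03285 / -2.61020 ≈ 1.16192

1.16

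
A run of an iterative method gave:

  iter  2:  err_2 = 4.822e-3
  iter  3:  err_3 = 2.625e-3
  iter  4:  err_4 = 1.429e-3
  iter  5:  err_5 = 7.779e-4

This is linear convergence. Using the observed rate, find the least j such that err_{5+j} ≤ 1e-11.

30

Rate ρ ≈ err_5/err_4 = 7.779e-4/1.429e-3 = 0.5444.
After j more steps, err_{5+j} ≈ 7.779e-4·ρ^j; need ρ^j ≤ 1e-11/7.779e-4 = 1.28551e-08.
j ≥ ln(1.28551e-08)/ln(0.5444) = -18.1695/-0.60807 = 29.881.
So 30 more iterations are needed.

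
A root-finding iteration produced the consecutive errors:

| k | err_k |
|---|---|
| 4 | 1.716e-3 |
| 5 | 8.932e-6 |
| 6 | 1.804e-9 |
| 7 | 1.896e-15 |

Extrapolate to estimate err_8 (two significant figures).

First estimate the order: p ≈ ln(err_7/err_6) / ln(err_6/err_5) = ln(1.896e-15/1.804e-9)/ln(1.804e-9/8.932e-6) = ln(1.051e-06)/ln(0.00020197) ≈ 1.6181.
Then err_8 ≈ err_7·(err_7/err_6)^p = 1.896e-15·(1.051e-06)^1.6181 = 1.896e-15·2.1201e-10 ≈ 4.02e-25.

4.0e-25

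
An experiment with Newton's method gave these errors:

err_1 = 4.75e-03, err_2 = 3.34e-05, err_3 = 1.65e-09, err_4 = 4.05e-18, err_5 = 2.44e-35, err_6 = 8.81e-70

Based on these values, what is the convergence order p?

Consecutive ratios: err_6/err_5 = 8.81e-70/2.44e-35 = 3.61066e-35, err_5/err_4 = 2.44e-35/4.05e-18 = 6.02469e-18.
p ≈ ln(3.61066e-35)/ln(6.02469e-18) = -79.3066/-39.6507 ≈ 2.00.
So the convergence is quadratic (order 2).

2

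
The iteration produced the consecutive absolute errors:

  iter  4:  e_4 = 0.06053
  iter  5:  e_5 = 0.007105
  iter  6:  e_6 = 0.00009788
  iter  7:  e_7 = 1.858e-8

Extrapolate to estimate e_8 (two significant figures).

6.7e-16

First estimate the order: p ≈ ln(e_7/e_6) / ln(e_6/e_5) = ln(1.858e-8/0.00009788)/ln(0.00009788/0.007105) = ln(0.000189824)/ln(0.0137762) ≈ 2.0000.
Then e_8 ≈ e_7·(e_7/e_6)^p = 1.858e-8·(0.000189824)^2.0000 = 1.858e-8·3.60332e-08 ≈ 6.695e-16.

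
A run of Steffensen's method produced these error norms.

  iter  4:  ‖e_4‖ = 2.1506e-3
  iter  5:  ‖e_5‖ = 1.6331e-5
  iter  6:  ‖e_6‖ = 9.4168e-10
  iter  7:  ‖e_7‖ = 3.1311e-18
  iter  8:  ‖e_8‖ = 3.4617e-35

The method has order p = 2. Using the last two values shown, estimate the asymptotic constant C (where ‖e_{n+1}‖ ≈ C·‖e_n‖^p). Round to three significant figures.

3.53

C ≈ ‖e_8‖ / ‖e_7‖^2
  = 3.4617e-35 / (3.1311e-18)^2
  = 3.4617e-35 / 9.80379e-36 ≈ 3.531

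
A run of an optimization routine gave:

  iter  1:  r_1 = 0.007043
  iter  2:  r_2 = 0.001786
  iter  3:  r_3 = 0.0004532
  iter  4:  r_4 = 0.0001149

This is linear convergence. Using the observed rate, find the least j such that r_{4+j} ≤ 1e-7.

6

Rate ρ ≈ r_4/r_3 = 0.0001149/0.0004532 = 0.2535.
After j more steps, r_{4+j} ≈ 0.0001149·ρ^j; need ρ^j ≤ 1e-7/0.0001149 = 0.000870322.
j ≥ ln(0.000870322)/ln(0.2535) = -7.0466/-1.37239 = 5.135.
So 6 more iterations are needed.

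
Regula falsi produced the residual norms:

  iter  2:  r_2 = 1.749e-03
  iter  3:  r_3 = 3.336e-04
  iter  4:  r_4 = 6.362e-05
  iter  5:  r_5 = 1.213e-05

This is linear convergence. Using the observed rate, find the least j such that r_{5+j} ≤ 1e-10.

Rate ρ ≈ r_5/r_4 = 1.213e-05/6.362e-05 = 0.1907.
After j more steps, r_{5+j} ≈ 1.213e-05·ρ^j; need ρ^j ≤ 1e-10/1.213e-05 = 8.24402e-06.
j ≥ ln(8.24402e-06)/ln(0.1907) = -11.7060/-1.65705 = 7.064.
So 8 more iterations are needed.

8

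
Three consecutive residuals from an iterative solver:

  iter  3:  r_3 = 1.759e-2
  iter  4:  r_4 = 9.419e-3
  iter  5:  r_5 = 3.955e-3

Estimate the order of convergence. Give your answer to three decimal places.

p ≈ ln(r_5/r_4) / ln(r_4/r_3)
  = ln(3.955e-3/9.419e-3) / ln(9.419e-3/1.759e-2)
  = ln(0.419896) / ln(0.535475)
  = -0.867748 / -0.624601 ≈ 1.389284

1.389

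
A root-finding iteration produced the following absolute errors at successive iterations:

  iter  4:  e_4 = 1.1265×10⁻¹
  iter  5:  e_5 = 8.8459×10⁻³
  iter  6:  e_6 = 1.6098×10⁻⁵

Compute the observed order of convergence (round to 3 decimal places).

p ≈ ln(e_6/e_5) / ln(e_5/e_4)
  = ln(1.6098×10⁻⁵/8.8459×10⁻³) / ln(8.8459×10⁻³/1.1265×10⁻¹)
  = ln(0.00181983) / ln(0.0785255)
  = -6.309012 / -2.544332 ≈ 2.479634

2.480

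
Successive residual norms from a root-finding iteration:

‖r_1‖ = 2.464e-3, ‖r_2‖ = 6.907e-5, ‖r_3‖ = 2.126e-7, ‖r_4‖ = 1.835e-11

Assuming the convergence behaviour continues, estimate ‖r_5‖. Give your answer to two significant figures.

4.9e-18

First estimate the order: p ≈ ln(‖r_4‖/‖r_3‖) / ln(‖r_3‖/‖r_2‖) = ln(1.835e-11/2.126e-7)/ln(2.126e-7/6.907e-5) = ln(8.63123e-05)/ln(0.00307804) ≈ 1.6180.
Then ‖r_5‖ ≈ ‖r_4‖·(‖r_4‖/‖r_3‖)^p = 1.835e-11·(8.63123e-05)^1.6180 = 1.835e-11·2.65807e-07 ≈ 4.878e-18.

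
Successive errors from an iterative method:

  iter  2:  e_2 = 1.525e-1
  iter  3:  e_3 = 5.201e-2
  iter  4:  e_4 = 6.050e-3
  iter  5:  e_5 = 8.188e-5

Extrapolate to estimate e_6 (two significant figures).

1.5e-8

First estimate the order: p ≈ ln(e_5/e_4) / ln(e_4/e_3) = ln(8.188e-5/6.050e-3)/ln(6.050e-3/5.201e-2) = ln(0.0135339)/ln(0.116324) ≈ 1.9999.
Then e_6 ≈ e_5·(e_5/e_4)^p = 8.188e-5·(0.0135339)^1.9999 = 8.188e-5·0.000183245 ≈ 1.5e-08.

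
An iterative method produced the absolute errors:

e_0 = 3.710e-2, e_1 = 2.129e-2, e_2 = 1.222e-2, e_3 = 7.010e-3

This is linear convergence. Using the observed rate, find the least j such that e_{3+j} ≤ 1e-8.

Rate ρ ≈ e_3/e_2 = 7.010e-3/1.222e-2 = 0.5736.
After j more steps, e_{3+j} ≈ 7.010e-3·ρ^j; need ρ^j ≤ 1e-8/7.010e-3 = 1.42653e-06.
j ≥ ln(1.42653e-06)/ln(0.5736) = -13.4603/-0.55582 = 24.217.
So 25 more iterations are needed.

25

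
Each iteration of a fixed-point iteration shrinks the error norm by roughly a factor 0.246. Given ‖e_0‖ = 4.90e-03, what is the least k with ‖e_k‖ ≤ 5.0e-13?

After k steps, ‖e_k‖ ≈ 4.90e-03·0.246^k.
Need 0.246^k ≤ 5.0e-13/4.90e-03 = 1.02041e-10.
k ≥ ln(1.02041e-10)/ln(0.246) = -23.0056/-1.40242 = 16.404.
Smallest integer k = 17.

17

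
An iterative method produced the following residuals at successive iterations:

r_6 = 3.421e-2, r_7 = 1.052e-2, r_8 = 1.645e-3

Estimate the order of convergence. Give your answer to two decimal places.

1.57

p ≈ ln(r_8/r_7) / ln(r_7/r_6)
  = ln(1.645e-3/1.052e-2) / ln(1.052e-2/3.421e-2)
  = ln(0.156369) / ln(0.307512)
  = -1.85554 / -1.17924 ≈ 1.57350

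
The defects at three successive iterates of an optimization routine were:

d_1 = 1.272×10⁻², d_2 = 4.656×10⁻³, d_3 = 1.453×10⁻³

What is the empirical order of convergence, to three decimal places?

p ≈ ln(d_3/d_2) / ln(d_2/d_1)
  = ln(1.453×10⁻³/4.656×10⁻³) / ln(4.656×10⁻³/1.272×10⁻²)
  = ln(0.31207) / ln(0.366038)
  = -1.164528 / -1.005018 ≈ 1.158714

1.159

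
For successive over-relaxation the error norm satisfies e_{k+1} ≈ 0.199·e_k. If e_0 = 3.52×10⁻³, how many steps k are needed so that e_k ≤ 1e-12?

After k steps, e_k ≈ 3.52×10⁻³·0.199^k.
Need 0.199^k ≤ 1e-12/3.52×10⁻³ = 2.84091e-10.
k ≥ ln(2.84091e-10)/ln(0.199) = -21.9817/-1.61445 = 13.616.
Smallest integer k = 14.

14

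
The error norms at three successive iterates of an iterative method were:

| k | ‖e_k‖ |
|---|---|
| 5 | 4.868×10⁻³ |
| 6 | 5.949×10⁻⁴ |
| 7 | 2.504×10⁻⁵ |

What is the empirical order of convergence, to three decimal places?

p ≈ ln(‖e_7‖/‖e_6‖) / ln(‖e_6‖/‖e_5‖)
  = ln(2.504×10⁻⁵/5.949×10⁻⁴) / ln(5.949×10⁻⁴/4.868×10⁻³)
  = ln(0.0420911) / ln(0.122206)
  = -3.167919 / -2.102047 ≈ 1.507064

1.507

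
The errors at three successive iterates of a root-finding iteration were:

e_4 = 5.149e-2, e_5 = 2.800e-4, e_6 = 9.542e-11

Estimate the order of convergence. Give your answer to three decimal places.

p ≈ ln(e_6/e_5) / ln(e_5/e_4)
  = ln(9.542e-11/2.800e-4) / ln(2.800e-4/5.149e-2)
  = ln(3.40786e-07) / ln(0.00543795)
  = -14.892011 / -5.214353 ≈ 2.855965

2.856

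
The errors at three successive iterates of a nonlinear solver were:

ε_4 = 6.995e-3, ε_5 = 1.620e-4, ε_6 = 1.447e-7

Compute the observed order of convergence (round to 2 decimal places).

1.86

p ≈ ln(ε_6/ε_5) / ln(ε_5/ε_4)
  = ln(1.447e-7/1.620e-4) / ln(1.620e-4/6.995e-3)
  = ln(0.00089321) / ln(0.0231594)
  = -7.02069 / -3.76535 ≈ 1.86455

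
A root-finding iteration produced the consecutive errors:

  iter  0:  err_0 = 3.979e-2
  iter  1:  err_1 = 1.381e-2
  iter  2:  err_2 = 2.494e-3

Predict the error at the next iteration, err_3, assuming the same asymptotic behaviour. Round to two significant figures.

1.6e-4

First estimate the order: p ≈ ln(err_2/err_1) / ln(err_1/err_0) = ln(2.494e-3/1.381e-2)/ln(1.381e-2/3.979e-2) = ln(0.180594)/ln(0.347072) ≈ 1.6173.
Then err_3 ≈ err_2·(err_2/err_1)^p = 2.494e-3·(0.180594)^1.6173 = 2.494e-3·0.0627865 ≈ 0.0001566.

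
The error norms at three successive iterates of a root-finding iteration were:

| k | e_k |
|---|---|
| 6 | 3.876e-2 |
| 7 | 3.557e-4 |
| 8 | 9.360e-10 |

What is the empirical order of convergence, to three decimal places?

p ≈ ln(e_8/e_7) / ln(e_7/e_6)
  = ln(9.360e-10/3.557e-4) / ln(3.557e-4/3.876e-2)
  = ln(2.63143e-06) / ln(0.00917699)
  = -12.847983 / -4.691056 ≈ 2.738825

2.739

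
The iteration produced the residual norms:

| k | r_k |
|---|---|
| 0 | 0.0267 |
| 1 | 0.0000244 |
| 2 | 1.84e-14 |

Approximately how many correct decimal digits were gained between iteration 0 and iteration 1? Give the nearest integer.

3

Digits gained ≈ log₁₀(r_0/r_1) = log₁₀(0.0267/0.0000244) = log₁₀(1094.26) ≈ 3.039.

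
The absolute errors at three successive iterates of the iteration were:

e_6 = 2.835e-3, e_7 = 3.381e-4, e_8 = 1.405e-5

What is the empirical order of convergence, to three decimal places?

1.496

p ≈ ln(e_8/e_7) / ln(e_7/e_6)
  = ln(1.405e-5/3.381e-4) / ln(3.381e-4/2.835e-3)
  = ln(0.0415558) / ln(0.119259)
  = -3.180718 / -2.126458 ≈ 1.495782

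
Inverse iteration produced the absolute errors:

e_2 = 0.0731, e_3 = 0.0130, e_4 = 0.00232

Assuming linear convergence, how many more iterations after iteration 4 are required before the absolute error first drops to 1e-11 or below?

Rate ρ ≈ e_4/e_3 = 0.00232/0.0130 = 0.1785.
After j more steps, e_{4+j} ≈ 0.00232·ρ^j; need ρ^j ≤ 1e-11/0.00232 = 4.31034e-09.
j ≥ ln(4.31034e-09)/ln(0.1785) = -19.2622/-1.72317 = 11.178.
So 12 more iterations are needed.

12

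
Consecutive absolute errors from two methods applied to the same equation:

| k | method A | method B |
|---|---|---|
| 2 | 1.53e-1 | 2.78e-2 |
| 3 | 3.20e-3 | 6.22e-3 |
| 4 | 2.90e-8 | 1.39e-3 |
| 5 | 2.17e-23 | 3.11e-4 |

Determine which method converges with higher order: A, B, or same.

Method A: p ≈ ln(2.17e-23/2.90e-8)/ln(2.90e-8/3.20e-3) ≈ 3.00.
Method B: p ≈ ln(3.11e-4/1.39e-3)/ln(1.39e-3/6.22e-3) ≈ 1.00.
Method A has the higher order (≈3.0 vs ≈1.0).

A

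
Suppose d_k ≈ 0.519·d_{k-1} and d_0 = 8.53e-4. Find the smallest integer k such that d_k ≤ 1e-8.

After k steps, d_k ≈ 8.53e-4·0.519^k.
Need 0.519^k ≤ 1e-8/8.53e-4 = 1.17233e-05.
k ≥ ln(1.17233e-05)/ln(0.519) = -11.3539/-0.65585 = 17.312.
Smallest integer k = 18.

18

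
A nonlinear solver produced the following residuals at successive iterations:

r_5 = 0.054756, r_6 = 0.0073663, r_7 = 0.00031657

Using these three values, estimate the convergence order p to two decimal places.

p ≈ ln(r_7/r_6) / ln(r_6/r_5)
  = ln(0.00031657/0.0073663) / ln(0.0073663/0.054756)
  = ln(0.0429754) / ln(0.13453)
  = -3.14713 / -2.00597 ≈ 1.56888

1.57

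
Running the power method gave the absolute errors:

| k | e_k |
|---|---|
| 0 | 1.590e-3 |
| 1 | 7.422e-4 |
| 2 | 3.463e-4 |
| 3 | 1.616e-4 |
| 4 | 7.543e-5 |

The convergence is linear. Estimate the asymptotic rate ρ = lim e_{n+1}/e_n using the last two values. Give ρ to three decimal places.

ρ ≈ e_4/e_3 = 7.543e-5/1.616e-4 = 0.46677

0.467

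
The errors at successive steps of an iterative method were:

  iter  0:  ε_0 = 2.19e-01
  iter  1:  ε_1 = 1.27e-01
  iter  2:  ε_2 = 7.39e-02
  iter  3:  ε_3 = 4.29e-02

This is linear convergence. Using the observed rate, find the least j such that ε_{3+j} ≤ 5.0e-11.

Rate ρ ≈ ε_3/ε_2 = 4.29e-02/7.39e-02 = 0.5805.
After j more steps, ε_{3+j} ≈ 4.29e-02·ρ^j; need ρ^j ≤ 5.0e-11/4.29e-02 = 1.1655e-09.
j ≥ ln(1.1655e-09)/ln(0.5805) = -20.5701/-0.54387 = 37.822.
So 38 more iterations are needed.

38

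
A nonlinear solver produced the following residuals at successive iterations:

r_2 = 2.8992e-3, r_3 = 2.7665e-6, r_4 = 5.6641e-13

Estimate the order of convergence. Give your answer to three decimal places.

2.215

p ≈ ln(r_4/r_3) / ln(r_3/r_2)
  = ln(5.6641e-13/2.7665e-6) / ln(2.7665e-6/2.8992e-3)
  = ln(2.04739e-07) / ln(0.000954229)
  = -15.401530 / -6.954607 ≈ 2.214579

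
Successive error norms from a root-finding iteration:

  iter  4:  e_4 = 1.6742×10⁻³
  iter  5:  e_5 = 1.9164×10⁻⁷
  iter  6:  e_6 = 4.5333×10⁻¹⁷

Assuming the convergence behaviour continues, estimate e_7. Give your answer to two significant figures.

First estimate the order: p ≈ ln(e_6/e_5) / ln(e_5/e_4) = ln(4.5333×10⁻¹⁷/1.9164×10⁻⁷)/ln(1.9164×10⁻⁷/1.6742×10⁻³) = ln(2.36553e-10)/ln(0.000114467) ≈ 2.4423.
Then e_7 ≈ e_6·(e_6/e_5)^p = 4.5333×10⁻¹⁷·(2.36553e-10)^2.4423 = 4.5333×10⁻¹⁷·3.09204e-24 ≈ 1.402e-40.

1.4e-40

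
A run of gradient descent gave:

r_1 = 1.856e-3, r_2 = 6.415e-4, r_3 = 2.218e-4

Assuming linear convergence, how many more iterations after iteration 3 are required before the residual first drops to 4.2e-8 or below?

Rate ρ ≈ r_3/r_2 = 2.218e-4/6.415e-4 = 0.3458.
After j more steps, r_{3+j} ≈ 2.218e-4·ρ^j; need ρ^j ≤ 4.2e-8/2.218e-4 = 0.00018936.
j ≥ ln(0.00018936)/ln(0.3458) = -8.5719/-1.06189 = 8.072.
So 9 more iterations are needed.

9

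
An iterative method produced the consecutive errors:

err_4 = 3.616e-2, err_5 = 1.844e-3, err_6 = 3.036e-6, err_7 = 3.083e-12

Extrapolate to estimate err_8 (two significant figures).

First estimate the order: p ≈ ln(err_7/err_6) / ln(err_6/err_5) = ln(3.083e-12/3.036e-6)/ln(3.036e-6/1.844e-3) = ln(1.01548e-06)/ln(0.00164642) ≈ 2.1532.
Then err_8 ≈ err_7·(err_7/err_6)^p = 3.083e-12·(1.01548e-06)^2.1532 = 3.083e-12·1.24499e-13 ≈ 3.838e-25.

3.8e-25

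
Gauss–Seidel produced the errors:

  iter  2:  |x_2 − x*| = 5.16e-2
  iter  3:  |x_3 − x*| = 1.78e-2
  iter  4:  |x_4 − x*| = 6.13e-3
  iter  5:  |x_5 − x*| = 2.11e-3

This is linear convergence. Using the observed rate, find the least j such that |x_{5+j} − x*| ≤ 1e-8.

12

Rate ρ ≈ |x_5 − x*|/|x_4 − x*| = 2.11e-3/6.13e-3 = 0.3442.
After j more steps, |x_{5+j} − x*| ≈ 2.11e-3·ρ^j; need ρ^j ≤ 1e-8/2.11e-3 = 4.73934e-06.
j ≥ ln(4.73934e-06)/ln(0.3442) = -12.2596/-1.06653 = 11.495.
So 12 more iterations are needed.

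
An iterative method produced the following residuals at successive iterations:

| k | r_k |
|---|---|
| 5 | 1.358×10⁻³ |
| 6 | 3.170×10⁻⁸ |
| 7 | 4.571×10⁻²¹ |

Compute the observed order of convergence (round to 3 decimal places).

p ≈ ln(r_7/r_6) / ln(r_6/r_5)
  = ln(4.571×10⁻²¹/3.170×10⁻⁸) / ln(3.170×10⁻⁸/1.358×10⁻³)
  = ln(1.44196e-13) / ln(2.33432e-05)
  = -29.567603 / -10.665205 ≈ 2.772343

2.772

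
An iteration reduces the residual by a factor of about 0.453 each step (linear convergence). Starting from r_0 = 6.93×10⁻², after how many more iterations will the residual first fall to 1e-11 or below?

After k steps, r_k ≈ 6.93×10⁻²·0.453^k.
Need 0.453^k ≤ 1e-11/6.93×10⁻² = 1.443e-10.
k ≥ ln(1.443e-10)/ln(0.453) = -22.6591/-0.79186 = 28.615.
Smallest integer k = 29.

29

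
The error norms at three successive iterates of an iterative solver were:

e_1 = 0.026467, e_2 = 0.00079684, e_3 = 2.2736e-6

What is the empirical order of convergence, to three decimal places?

1.673

p ≈ ln(e_3/e_2) / ln(e_2/e_1)
  = ln(2.2736e-6/0.00079684) / ln(0.00079684/0.026467)
  = ln(0.00285327) / ln(0.0301069)
  = -5.859290 / -3.503001 ≈ 1.672649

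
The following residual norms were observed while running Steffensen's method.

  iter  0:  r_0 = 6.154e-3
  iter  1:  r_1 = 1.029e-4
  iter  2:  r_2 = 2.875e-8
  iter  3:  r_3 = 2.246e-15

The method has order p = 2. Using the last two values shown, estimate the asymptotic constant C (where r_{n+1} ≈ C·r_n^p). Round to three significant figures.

2.72

C ≈ r_3 / r_2^2
  = 2.246e-15 / (2.875e-8)^2
  = 2.246e-15 / 8.26563e-16 ≈ 2.7173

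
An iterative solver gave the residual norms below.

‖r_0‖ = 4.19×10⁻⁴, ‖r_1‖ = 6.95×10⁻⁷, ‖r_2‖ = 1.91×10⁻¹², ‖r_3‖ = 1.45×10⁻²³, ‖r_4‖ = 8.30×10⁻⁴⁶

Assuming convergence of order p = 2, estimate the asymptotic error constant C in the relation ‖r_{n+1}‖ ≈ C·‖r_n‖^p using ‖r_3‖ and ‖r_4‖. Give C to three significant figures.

C ≈ ‖r_4‖ / ‖r_3‖^2
  = 8.30×10⁻⁴⁶ / (1.45×10⁻²³)^2
  = 8.30×10⁻⁴⁶ / 2.1025e-46 ≈ 3.9477

3.95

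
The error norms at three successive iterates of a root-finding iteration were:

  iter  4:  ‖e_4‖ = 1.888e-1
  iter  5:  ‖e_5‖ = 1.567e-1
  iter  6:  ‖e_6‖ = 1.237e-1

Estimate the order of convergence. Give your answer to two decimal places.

1.27

p ≈ ln(‖e_6‖/‖e_5‖) / ln(‖e_5‖/‖e_4‖)
  = ln(1.237e-1/1.567e-1) / ln(1.567e-1/1.888e-1)
  = ln(0.789407) / ln(0.829979)
  = -0.23647 / -0.18635 ≈ 1.26896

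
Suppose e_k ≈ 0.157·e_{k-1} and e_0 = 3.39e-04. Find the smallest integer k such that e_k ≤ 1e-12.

11

After k steps, e_k ≈ 3.39e-04·0.157^k.
Need 0.157^k ≤ 1e-12/3.39e-04 = 2.94985e-09.
k ≥ ln(2.94985e-09)/ln(0.157) = -19.6415/-1.85151 = 10.608.
Smallest integer k = 11.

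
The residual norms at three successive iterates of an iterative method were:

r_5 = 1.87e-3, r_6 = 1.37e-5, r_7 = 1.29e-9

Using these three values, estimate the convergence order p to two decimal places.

1.89

p ≈ ln(r_7/r_6) / ln(r_6/r_5)
  = ln(1.29e-9/1.37e-5) / ln(1.37e-5/1.87e-3)
  = ln(9.41606e-05) / ln(0.0073262)
  = -9.27051 / -4.91630 ≈ 1.88567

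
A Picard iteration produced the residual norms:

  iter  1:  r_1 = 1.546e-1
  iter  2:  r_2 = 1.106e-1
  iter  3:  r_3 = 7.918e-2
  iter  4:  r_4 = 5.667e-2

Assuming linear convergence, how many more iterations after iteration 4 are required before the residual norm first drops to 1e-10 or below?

61

Rate ρ ≈ r_4/r_3 = 5.667e-2/7.918e-2 = 0.7157.
After j more steps, r_{4+j} ≈ 5.667e-2·ρ^j; need ρ^j ≤ 1e-10/5.667e-2 = 1.7646e-09.
j ≥ ln(1.7646e-09)/ln(0.7157) = -20.1553/-0.33449 = 60.257.
So 61 more iterations are needed.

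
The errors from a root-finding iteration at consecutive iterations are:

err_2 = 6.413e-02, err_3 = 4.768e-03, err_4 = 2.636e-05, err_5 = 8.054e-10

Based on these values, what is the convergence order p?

2

Consecutive ratios: err_5/err_4 = 8.054e-10/2.636e-05 = 3.05539e-05, err_4/err_3 = 2.636e-05/4.768e-03 = 0.00552852.
p ≈ ln(3.05539e-05)/ln(0.00552852) = -10.3960/-5.1978 ≈ 2.00.
So the convergence is quadratic (order 2).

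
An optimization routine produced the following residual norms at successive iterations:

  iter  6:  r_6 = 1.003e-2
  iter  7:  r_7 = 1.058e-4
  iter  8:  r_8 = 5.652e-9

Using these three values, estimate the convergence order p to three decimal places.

2.161

p ≈ ln(r_8/r_7) / ln(r_7/r_6)
  = ln(5.652e-9/1.058e-4) / ln(1.058e-4/1.003e-2)
  = ln(5.34216e-05) / ln(0.0105484)
  = -9.837295 / -4.551781 ≈ 2.161197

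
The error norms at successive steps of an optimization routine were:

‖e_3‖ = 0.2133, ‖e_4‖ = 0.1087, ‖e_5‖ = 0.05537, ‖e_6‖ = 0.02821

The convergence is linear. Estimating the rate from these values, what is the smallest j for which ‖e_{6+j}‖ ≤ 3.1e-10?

Rate ρ ≈ ‖e_6‖/‖e_5‖ = 0.02821/0.05537 = 0.5095.
After j more steps, ‖e_{6+j}‖ ≈ 0.02821·ρ^j; need ρ^j ≤ 3.1e-10/0.02821 = 1.0989e-08.
j ≥ ln(1.0989e-08)/ln(0.5095) = -18.3264/-0.67433 = 27.177.
So 28 more iterations are needed.

28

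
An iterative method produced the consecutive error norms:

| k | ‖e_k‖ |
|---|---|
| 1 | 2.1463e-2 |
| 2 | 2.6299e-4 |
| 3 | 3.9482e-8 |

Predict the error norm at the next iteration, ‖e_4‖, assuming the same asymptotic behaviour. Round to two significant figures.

8.9e-16

First estimate the order: p ≈ ln(‖e_3‖/‖e_2‖) / ln(‖e_2‖/‖e_1‖) = ln(3.9482e-8/2.6299e-4)/ln(2.6299e-4/2.1463e-2) = ln(0.000150127)/ln(0.0122532) ≈ 2.0000.
Then ‖e_4‖ ≈ ‖e_3‖·(‖e_3‖/‖e_2‖)^p = 3.9482e-8·(0.000150127)^2.0000 = 3.9482e-8·2.25381e-08 ≈ 8.898e-16.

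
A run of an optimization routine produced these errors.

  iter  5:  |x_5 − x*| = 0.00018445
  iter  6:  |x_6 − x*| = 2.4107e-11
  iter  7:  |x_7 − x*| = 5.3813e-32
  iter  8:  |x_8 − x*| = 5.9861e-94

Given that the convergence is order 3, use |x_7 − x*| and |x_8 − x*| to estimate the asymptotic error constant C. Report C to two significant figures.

C ≈ |x_8 − x*| / |x_7 − x*|^3
  = 5.9861e-94 / (5.3813e-32)^3
  = 5.9861e-94 / 1.55834e-94 ≈ 3.8413

3.8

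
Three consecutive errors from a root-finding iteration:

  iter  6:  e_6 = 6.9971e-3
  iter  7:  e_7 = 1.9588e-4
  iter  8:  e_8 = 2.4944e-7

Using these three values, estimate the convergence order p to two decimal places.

p ≈ ln(e_8/e_7) / ln(e_7/e_6)
  = ln(2.4944e-7/1.9588e-4) / ln(1.9588e-4/6.9971e-3)
  = ln(0.00127343) / ln(0.0279945)
  = -6.66604 / -3.57575 ≈ 1.86424

1.86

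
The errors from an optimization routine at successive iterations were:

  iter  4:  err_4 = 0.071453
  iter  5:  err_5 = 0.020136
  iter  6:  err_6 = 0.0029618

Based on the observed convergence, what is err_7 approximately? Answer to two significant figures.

First estimate the order: p ≈ ln(err_6/err_5) / ln(err_5/err_4) = ln(0.0029618/0.020136)/ln(0.020136/0.071453) = ln(0.14709)/ln(0.281808) ≈ 1.5134.
Then err_7 ≈ err_6·(err_6/err_5)^p = 0.0029618·(0.14709)^1.5134 = 0.0029618·0.054982 ≈ 0.0001628.

1.6e-4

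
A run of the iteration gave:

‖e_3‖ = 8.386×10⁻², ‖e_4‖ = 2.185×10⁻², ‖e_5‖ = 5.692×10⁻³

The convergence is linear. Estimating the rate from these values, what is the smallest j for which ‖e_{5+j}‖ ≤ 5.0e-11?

Rate ρ ≈ ‖e_5‖/‖e_4‖ = 5.692×10⁻³/2.185×10⁻² = 0.2605.
After j more steps, ‖e_{5+j}‖ ≈ 5.692×10⁻³·ρ^j; need ρ^j ≤ 5.0e-11/5.692×10⁻³ = 8.78426e-09.
j ≥ ln(8.78426e-09)/ln(0.2605) = -18.5503/-1.34515 = 13.791.
So 14 more iterations are needed.

14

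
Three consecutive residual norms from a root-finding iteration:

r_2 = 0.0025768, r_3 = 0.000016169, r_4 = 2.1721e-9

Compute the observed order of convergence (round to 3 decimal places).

p ≈ ln(r_4/r_3) / ln(r_3/r_2)
  = ln(2.1721e-9/0.000016169) / ln(0.000016169/0.0025768)
  = ln(0.000134337) / ln(0.00627484)
  = -8.915159 / -5.071207 ≈ 1.757995

1.758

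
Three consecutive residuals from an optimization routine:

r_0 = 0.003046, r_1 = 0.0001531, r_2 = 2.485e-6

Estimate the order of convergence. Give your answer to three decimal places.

p ≈ ln(r_2/r_1) / ln(r_1/r_0)
  = ln(2.485e-6/0.0001531) / ln(0.0001531/0.003046)
  = ln(0.0162312) / ln(0.0502626)
  = -4.120820 / -2.990494 ≈ 1.377973

1.378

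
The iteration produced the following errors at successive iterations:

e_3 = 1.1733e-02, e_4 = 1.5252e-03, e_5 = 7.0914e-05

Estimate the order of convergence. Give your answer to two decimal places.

1.50

p ≈ ln(e_5/e_4) / ln(e_4/e_3)
  = ln(7.0914e-05/1.5252e-03) / ln(1.5252e-03/1.1733e-02)
  = ln(0.0464949) / ln(0.129992)
  = -3.06841 / -2.04028 ≈ 1.50392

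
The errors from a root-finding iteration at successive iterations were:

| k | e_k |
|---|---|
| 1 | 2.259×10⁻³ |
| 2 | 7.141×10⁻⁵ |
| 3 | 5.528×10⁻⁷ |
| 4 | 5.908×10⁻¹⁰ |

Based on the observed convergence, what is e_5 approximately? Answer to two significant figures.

3.9e-14

First estimate the order: p ≈ ln(e_4/e_3) / ln(e_3/e_2) = ln(5.908×10⁻¹⁰/5.528×10⁻⁷)/ln(5.528×10⁻⁷/7.141×10⁻⁵) = ln(0.00106874)/ln(0.00774121) ≈ 1.4073.
Then e_5 ≈ e_4·(e_4/e_3)^p = 5.908×10⁻¹⁰·(0.00106874)^1.4073 = 5.908×10⁻¹⁰·6.58767e-05 ≈ 3.892e-14.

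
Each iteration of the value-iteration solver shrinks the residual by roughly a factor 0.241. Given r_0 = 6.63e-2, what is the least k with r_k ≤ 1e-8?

12

After k steps, r_k ≈ 6.63e-2·0.241^k.
Need 0.241^k ≤ 1e-8/6.63e-2 = 1.5083e-07.
k ≥ ln(1.5083e-07)/ln(0.241) = -15.7071/-1.42296 = 11.038.
Smallest integer k = 12.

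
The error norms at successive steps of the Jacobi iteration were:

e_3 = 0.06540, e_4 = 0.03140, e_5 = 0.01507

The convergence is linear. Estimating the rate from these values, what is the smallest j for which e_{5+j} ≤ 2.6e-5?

Rate ρ ≈ e_5/e_4 = 0.01507/0.03140 = 0.4799.
After j more steps, e_{5+j} ≈ 0.01507·ρ^j; need ρ^j ≤ 2.6e-5/0.01507 = 0.00172528.
j ≥ ln(0.00172528)/ln(0.4799) = -6.3624/-0.73418 = 8.666.
So 9 more iterations are needed.

9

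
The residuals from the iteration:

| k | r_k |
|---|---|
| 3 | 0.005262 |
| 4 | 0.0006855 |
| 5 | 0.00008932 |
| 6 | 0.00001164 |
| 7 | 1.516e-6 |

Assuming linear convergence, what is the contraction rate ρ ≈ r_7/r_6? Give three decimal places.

ρ ≈ r_7/r_6 = 1.516e-6/0.00001164 = 0.13024

0.130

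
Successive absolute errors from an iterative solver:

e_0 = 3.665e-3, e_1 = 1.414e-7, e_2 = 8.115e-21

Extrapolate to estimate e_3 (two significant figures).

1.5e-60

First estimate the order: p ≈ ln(e_2/e_1) / ln(e_1/e_0) = ln(8.115e-21/1.414e-7)/ln(1.414e-7/3.665e-3) = ln(5.73904e-14)/ln(3.85812e-05) ≈ 3.0001.
Then e_3 ≈ e_2·(e_2/e_1)^p = 8.115e-21·(5.73904e-14)^3.0001 = 8.115e-21·1.88449e-40 ≈ 1.529e-60.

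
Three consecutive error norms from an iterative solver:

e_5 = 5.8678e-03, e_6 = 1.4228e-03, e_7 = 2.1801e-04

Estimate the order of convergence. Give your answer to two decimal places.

1.32

p ≈ ln(e_7/e_6) / ln(e_6/e_5)
  = ln(2.1801e-04/1.4228e-03) / ln(1.4228e-03/5.8678e-03)
  = ln(0.153226) / ln(0.242476)
  = -1.87584 / -1.41685 ≈ 1.32395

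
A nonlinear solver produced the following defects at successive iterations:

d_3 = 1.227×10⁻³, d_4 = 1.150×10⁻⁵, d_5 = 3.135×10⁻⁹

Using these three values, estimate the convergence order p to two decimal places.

p ≈ ln(d_5/d_4) / ln(d_4/d_3)
  = ln(3.135×10⁻⁹/1.150×10⁻⁵) / ln(1.150×10⁻⁵/1.227×10⁻³)
  = ln(0.000272609) / ln(0.00937245)
  = -8.20747 / -4.66998 ≈ 1.75750

1.76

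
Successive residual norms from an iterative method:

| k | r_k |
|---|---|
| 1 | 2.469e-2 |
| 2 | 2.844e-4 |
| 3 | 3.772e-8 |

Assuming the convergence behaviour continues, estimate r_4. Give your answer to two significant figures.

First estimate the order: p ≈ ln(r_3/r_2) / ln(r_2/r_1) = ln(3.772e-8/2.844e-4)/ln(2.844e-4/2.469e-2) = ln(0.00013263)/ln(0.0115188) ≈ 2.0001.
Then r_4 ≈ r_3·(r_3/r_2)^p = 3.772e-8·(0.00013263)^2.0001 = 3.772e-8·1.7575e-08 ≈ 6.629e-16.

6.6e-16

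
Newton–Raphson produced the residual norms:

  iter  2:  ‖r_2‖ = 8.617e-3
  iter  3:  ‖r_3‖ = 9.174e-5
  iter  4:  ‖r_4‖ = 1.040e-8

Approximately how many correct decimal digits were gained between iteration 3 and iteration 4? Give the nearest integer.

4

Digits gained ≈ log₁₀(‖r_3‖/‖r_4‖) = log₁₀(9.174e-5/1.040e-8) = log₁₀(8821.15) ≈ 3.946.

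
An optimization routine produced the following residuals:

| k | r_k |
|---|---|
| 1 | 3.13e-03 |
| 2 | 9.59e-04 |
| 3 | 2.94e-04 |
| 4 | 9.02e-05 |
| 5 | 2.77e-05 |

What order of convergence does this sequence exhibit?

Consecutive ratios: r_5/r_4 = 2.77e-05/9.02e-05 = 0.307095, r_4/r_3 = 9.02e-05/2.94e-04 = 0.306803.
p ≈ ln(0.307095)/ln(0.306803) = -1.1806/-1.1816 ≈ 1.00.
So the convergence is linear (order 1).

1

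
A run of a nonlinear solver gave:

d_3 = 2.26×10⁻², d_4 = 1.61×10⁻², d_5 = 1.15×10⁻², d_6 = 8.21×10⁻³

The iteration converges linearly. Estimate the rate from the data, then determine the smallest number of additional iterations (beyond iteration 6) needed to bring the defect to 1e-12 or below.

Rate ρ ≈ d_6/d_5 = 8.21×10⁻³/1.15×10⁻² = 0.7139.
After j more steps, d_{6+j} ≈ 8.21×10⁻³·ρ^j; need ρ^j ≤ 1e-12/8.21×10⁻³ = 1.21803e-10.
j ≥ ln(1.21803e-10)/ln(0.7139) = -22.8286/-0.33701 = 67.739.
So 68 more iterations are needed.

68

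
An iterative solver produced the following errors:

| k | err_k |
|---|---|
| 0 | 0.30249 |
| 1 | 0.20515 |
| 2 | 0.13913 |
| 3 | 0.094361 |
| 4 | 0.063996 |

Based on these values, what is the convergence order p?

1

Consecutive ratios: err_4/err_3 = 0.063996/0.094361 = 0.678204, err_3/err_2 = 0.094361/0.13913 = 0.678222.
p ≈ ln(0.678204)/ln(0.678222) = -0.3883/-0.3883 ≈ 1.00.
So the convergence is linear (order 1).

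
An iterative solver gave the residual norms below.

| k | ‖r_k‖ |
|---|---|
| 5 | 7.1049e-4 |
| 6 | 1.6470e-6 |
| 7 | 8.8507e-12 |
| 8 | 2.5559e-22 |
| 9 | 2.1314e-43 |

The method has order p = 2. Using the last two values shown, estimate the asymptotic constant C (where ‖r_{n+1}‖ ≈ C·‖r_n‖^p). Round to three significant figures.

3.26

C ≈ ‖r_9‖ / ‖r_8‖^2
  = 2.1314e-43 / (2.5559e-22)^2
  = 2.1314e-43 / 6.53262e-44 ≈ 3.2627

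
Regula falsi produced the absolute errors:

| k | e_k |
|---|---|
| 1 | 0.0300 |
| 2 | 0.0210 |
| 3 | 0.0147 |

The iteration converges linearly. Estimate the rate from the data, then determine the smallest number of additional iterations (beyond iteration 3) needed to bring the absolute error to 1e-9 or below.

47

Rate ρ ≈ e_3/e_2 = 0.0147/0.0210 = 0.7000.
After j more steps, e_{3+j} ≈ 0.0147·ρ^j; need ρ^j ≤ 1e-9/0.0147 = 6.80272e-08.
j ≥ ln(6.80272e-08)/ln(0.7000) = -16.5034/-0.35667 = 46.271.
So 47 more iterations are needed.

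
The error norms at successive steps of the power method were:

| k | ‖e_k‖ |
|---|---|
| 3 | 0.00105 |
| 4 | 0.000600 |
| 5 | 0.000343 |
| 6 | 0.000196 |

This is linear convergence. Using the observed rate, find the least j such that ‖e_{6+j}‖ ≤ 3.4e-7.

Rate ρ ≈ ‖e_6‖/‖e_5‖ = 0.000196/0.000343 = 0.5714.
After j more steps, ‖e_{6+j}‖ ≈ 0.000196·ρ^j; need ρ^j ≤ 3.4e-7/0.000196 = 0.00173469.
j ≥ ln(0.00173469)/ln(0.5714) = -6.3569/-0.55967 = 11.358.
So 12 more iterations are needed.

12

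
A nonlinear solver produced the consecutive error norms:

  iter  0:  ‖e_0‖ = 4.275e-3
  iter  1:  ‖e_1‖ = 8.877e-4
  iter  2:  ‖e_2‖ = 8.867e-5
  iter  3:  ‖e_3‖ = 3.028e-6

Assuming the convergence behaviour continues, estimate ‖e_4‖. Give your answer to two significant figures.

2.1e-8

First estimate the order: p ≈ ln(‖e_3‖/‖e_2‖) / ln(‖e_2‖/‖e_1‖) = ln(3.028e-6/8.867e-5)/ln(8.867e-5/8.877e-4) = ln(0.0341491)/ln(0.0998873) ≈ 1.4659.
Then ‖e_4‖ ≈ ‖e_3‖·(‖e_3‖/‖e_2‖)^p = 3.028e-6·(0.0341491)^1.4659 = 3.028e-6·0.00708077 ≈ 2.144e-08.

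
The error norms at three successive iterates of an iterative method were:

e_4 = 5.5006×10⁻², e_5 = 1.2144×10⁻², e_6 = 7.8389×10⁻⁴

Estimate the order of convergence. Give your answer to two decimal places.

p ≈ ln(e_6/e_5) / ln(e_5/e_4)
  = ln(7.8389×10⁻⁴/1.2144×10⁻²) / ln(1.2144×10⁻²/5.5006×10⁻²)
  = ln(0.0645496) / ln(0.220776)
  = -2.74032 / -1.51061 ≈ 1.81405

1.81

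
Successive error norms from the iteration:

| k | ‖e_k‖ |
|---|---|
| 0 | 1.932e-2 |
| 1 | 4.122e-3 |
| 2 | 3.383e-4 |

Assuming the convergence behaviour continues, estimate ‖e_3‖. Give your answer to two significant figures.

First estimate the order: p ≈ ln(‖e_2‖/‖e_1‖) / ln(‖e_1‖/‖e_0‖) = ln(3.383e-4/4.122e-3)/ln(4.122e-3/1.932e-2) = ln(0.0820718)/ln(0.213354) ≈ 1.6184.
Then ‖e_3‖ ≈ ‖e_2‖·(‖e_2‖/‖e_1‖)^p = 3.383e-4·(0.0820718)^1.6184 = 3.383e-4·0.0174877 ≈ 5.916e-06.

5.9e-6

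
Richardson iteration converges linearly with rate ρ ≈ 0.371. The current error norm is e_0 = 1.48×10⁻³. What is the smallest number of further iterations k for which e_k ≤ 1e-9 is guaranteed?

15

After k steps, e_k ≈ 1.48×10⁻³·0.371^k.
Need 0.371^k ≤ 1e-9/1.48×10⁻³ = 6.75676e-07.
k ≥ ln(6.75676e-07)/ln(0.371) = -14.2076/-0.99155 = 14.329.
Smallest integer k = 15.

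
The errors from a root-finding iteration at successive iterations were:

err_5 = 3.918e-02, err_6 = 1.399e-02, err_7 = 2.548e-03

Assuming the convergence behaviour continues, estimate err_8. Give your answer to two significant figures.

First estimate the order: p ≈ ln(err_7/err_6) / ln(err_6/err_5) = ln(2.548e-03/1.399e-02)/ln(1.399e-02/3.918e-02) = ln(0.18213)/ln(0.35707) ≈ 1.6537.
Then err_8 ≈ err_7·(err_7/err_6)^p = 2.548e-03·(0.18213)^1.6537 = 2.548e-03·0.0598264 ≈ 0.0001524.

1.5e-4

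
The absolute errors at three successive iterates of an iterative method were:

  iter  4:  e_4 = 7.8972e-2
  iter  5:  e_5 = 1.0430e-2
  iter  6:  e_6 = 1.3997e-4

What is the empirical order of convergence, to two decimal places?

p ≈ ln(e_6/e_5) / ln(e_5/e_4)
  = ln(1.3997e-4/1.0430e-2) / ln(1.0430e-2/7.8972e-2)
  = ln(0.0134199) / ln(0.132072)
  = -4.31102 / -2.02441 ≈ 2.12952

2.13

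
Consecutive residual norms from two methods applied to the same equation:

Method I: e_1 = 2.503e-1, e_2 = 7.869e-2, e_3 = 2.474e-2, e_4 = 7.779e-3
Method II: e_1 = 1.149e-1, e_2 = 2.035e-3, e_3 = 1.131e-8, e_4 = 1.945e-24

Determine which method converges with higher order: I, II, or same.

Method I: p ≈ ln(7.779e-3/2.474e-2)/ln(2.474e-2/7.869e-2) ≈ 1.00.
Method II: p ≈ ln(1.945e-24/1.131e-8)/ln(1.131e-8/2.035e-3) ≈ 3.00.
Method II has the higher order (≈3.0 vs ≈1.0).

II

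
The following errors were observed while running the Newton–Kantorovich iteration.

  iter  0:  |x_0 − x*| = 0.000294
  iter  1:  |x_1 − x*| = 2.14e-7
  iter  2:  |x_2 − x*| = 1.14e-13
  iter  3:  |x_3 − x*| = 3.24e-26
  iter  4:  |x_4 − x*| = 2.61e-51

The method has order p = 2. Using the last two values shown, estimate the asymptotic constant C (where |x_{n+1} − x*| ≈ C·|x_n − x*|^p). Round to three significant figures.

C ≈ |x_4 − x*| / |x_3 − x*|^2
  = 2.61e-51 / (3.24e-26)^2
  = 2.61e-51 / 1.04976e-51 ≈ 2.4863

2.49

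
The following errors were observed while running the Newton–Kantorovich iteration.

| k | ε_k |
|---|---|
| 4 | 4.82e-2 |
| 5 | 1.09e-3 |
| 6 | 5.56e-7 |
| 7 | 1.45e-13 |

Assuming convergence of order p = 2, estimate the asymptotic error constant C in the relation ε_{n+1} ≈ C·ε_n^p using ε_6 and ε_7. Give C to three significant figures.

C ≈ ε_7 / ε_6^2
  = 1.45e-13 / (5.56e-7)^2
  = 1.45e-13 / 3.09136e-13 ≈ 0.46905

0.469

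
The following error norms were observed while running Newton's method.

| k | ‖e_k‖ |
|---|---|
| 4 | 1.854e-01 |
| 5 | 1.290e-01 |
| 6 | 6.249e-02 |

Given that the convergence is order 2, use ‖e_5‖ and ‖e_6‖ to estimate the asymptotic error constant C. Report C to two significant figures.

C ≈ ‖e_6‖ / ‖e_5‖^2
  = 6.249e-02 / (1.290e-01)^2
  = 6.249e-02 / 0.016641 ≈ 3.7552

3.8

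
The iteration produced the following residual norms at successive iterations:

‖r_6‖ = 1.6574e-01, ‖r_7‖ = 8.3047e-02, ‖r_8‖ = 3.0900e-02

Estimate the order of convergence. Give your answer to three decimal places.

p ≈ ln(‖r_8‖/‖r_7‖) / ln(‖r_7‖/‖r_6‖)
  = ln(3.0900e-02/8.3047e-02) / ln(8.3047e-02/1.6574e-01)
  = ln(0.372078) / ln(0.501068)
  = -0.988652 / -0.691013 ≈ 1.430729

1.431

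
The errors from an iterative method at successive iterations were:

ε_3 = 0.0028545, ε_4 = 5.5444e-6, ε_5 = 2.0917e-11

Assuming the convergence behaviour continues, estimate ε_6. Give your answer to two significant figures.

First estimate the order: p ≈ ln(ε_5/ε_4) / ln(ε_4/ε_3) = ln(2.0917e-11/5.5444e-6)/ln(5.5444e-6/0.0028545) = ln(3.77264e-06)/ln(0.00194234) ≈ 2.0000.
Then ε_6 ≈ ε_5·(ε_5/ε_4)^p = 2.0917e-11·(3.77264e-06)^2.0000 = 2.0917e-11·1.42328e-11 ≈ 2.977e-22.

3.0e-22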